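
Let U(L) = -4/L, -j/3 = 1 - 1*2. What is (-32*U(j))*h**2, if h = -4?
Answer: 2048/3 ≈ 682.67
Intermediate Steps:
j = 3 (j = -3*(1 - 1*2) = -3*(1 - 2) = -3*(-1) = 3)
(-32*U(j))*h**2 = -(-128)/3*(-4)**2 = -(-128)/3*16 = -32*(-4/3)*16 = (128/3)*16 = 2048/3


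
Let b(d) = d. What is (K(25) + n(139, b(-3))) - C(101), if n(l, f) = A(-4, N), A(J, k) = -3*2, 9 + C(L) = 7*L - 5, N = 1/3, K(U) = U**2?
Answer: -74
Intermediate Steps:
N = 1/3 ≈ 0.33333
C(L) = -14 + 7*L (C(L) = -9 + (7*L - 5) = -9 + (-5 + 7*L) = -14 + 7*L)
A(J, k) = -6
n(l, f) = -6
(K(25) + n(139, b(-3))) - C(101) = (25**2 - 6) - (-14 + 7*101) = (625 - 6) - (-14 + 707) = 619 - 1*693 = 619 - 693 = -74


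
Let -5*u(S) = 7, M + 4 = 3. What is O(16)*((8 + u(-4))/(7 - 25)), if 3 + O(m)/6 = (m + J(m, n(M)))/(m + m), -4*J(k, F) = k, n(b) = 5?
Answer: 231/40 ≈ 5.7750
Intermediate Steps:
M = -1 (M = -4 + 3 = -1)
J(k, F) = -k/4
u(S) = -7/5 (u(S) = -⅕*7 = -7/5)
O(m) = -63/4 (O(m) = -18 + 6*((m - m/4)/(m + m)) = -18 + 6*((3*m/4)/((2*m))) = -18 + 6*((3*m/4)*(1/(2*m))) = -18 + 6*(3/8) = -18 + 9/4 = -63/4)
O(16)*((8 + u(-4))/(7 - 25)) = -63*(8 - 7/5)/(4*(7 - 25)) = -2079/(20*(-18)) = -2079*(-1)/(20*18) = -63/4*(-11/30) = 231/40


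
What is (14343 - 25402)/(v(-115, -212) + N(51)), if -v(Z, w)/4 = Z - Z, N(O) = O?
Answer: -11059/51 ≈ -216.84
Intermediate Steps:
v(Z, w) = 0 (v(Z, w) = -4*(Z - Z) = -4*0 = 0)
(14343 - 25402)/(v(-115, -212) + N(51)) = (14343 - 25402)/(0 + 51) = -11059/51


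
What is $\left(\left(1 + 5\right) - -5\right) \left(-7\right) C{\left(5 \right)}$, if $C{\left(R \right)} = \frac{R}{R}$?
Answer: $-77$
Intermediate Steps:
$C{\left(R \right)} = 1$
$\left(\left(1 + 5\right) - -5\right) \left(-7\right) C{\left(5 \right)} = \left(\left(1 + 5\right) - -5\right) \left(-7\right) 1 = \left(6 + 5\right) \left(-7\right) 1 = 11 \left(-7\right) 1 = \left(-77\right) 1 = -77$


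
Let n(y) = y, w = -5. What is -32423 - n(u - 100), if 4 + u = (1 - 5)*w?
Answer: -32339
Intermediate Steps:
u = 16 (u = -4 + (1 - 5)*(-5) = -4 - 4*(-5) = -4 + 20 = 16)
-32423 - n(u - 100) = -32423 - (16 - 100) = -32423 - 1*(-84) = -32423 + 84 = -32339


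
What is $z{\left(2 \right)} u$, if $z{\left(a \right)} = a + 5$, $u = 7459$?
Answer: $52213$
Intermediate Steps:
$z{\left(a \right)} = 5 + a$
$z{\left(2 \right)} u = \left(5 + 2\right) 7459 = 7 \cdot 7459 = 52213$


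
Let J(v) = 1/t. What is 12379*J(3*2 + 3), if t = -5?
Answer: -12379/5 ≈ -2475.8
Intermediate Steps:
J(v) = -⅕ (J(v) = 1/(-5) = -⅕)
12379*J(3*2 + 3) = 12379*(-⅕) = -12379/5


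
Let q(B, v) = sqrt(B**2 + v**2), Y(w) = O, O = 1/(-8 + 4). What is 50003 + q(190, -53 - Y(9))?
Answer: 50003 + sqrt(622121)/4 ≈ 50200.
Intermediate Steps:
O = -1/4 (O = 1/(-4) = -1/4 ≈ -0.25000)
Y(w) = -1/4
50003 + q(190, -53 - Y(9)) = 50003 + sqrt(190**2 + (-53 - 1*(-1/4))**2) = 50003 + sqrt(36100 + (-53 + 1/4)**2) = 50003 + sqrt(36100 + (-211/4)**2) = 50003 + sqrt(36100 + 44521/16) = 50003 + sqrt(622121/16) = 50003 + sqrt(622121)/4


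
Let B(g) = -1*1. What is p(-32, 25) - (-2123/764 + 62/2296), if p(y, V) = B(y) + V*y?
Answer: -43757572/54817 ≈ -798.25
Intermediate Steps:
B(g) = -1
p(y, V) = -1 + V*y
p(-32, 25) - (-2123/764 + 62/2296) = (-1 + 25*(-32)) - (-2123/764 + 62/2296) = (-1 - 800) - (-2123*1/764 + 62*(1/2296)) = -801 - (-2123/764 + 31/1148) = -801 - 1*(-150845/54817) = -801 + 150845/54817 = -43757572/54817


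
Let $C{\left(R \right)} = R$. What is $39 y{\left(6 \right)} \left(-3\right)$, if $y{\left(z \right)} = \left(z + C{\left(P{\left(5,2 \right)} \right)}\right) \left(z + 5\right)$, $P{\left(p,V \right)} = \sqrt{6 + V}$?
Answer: $-7722 - 2574 \sqrt{2} \approx -11362.0$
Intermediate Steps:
$y{\left(z \right)} = \left(5 + z\right) \left(z + 2 \sqrt{2}\right)$ ($y{\left(z \right)} = \left(z + \sqrt{6 + 2}\right) \left(z + 5\right) = \left(z + \sqrt{8}\right) \left(5 + z\right) = \left(z + 2 \sqrt{2}\right) \left(5 + z\right) = \left(5 + z\right) \left(z + 2 \sqrt{2}\right)$)
$39 y{\left(6 \right)} \left(-3\right) = 39 \left(6^{2} + 5 \cdot 6 + 10 \sqrt{2} + 2 \cdot 6 \sqrt{2}\right) \left(-3\right) = 39 \left(36 + 30 + 10 \sqrt{2} + 12 \sqrt{2}\right) \left(-3\right) = 39 \left(66 + 22 \sqrt{2}\right) \left(-3\right) = \left(2574 + 858 \sqrt{2}\right) \left(-3\right) = -7722 - 2574 \sqrt{2}$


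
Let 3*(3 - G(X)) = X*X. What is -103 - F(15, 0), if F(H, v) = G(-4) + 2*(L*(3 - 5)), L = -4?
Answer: -350/3 ≈ -116.67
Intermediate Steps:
G(X) = 3 - X²/3 (G(X) = 3 - X*X/3 = 3 - X²/3)
F(H, v) = 41/3 (F(H, v) = (3 - ⅓*(-4)²) + 2*(-4*(3 - 5)) = (3 - ⅓*16) + 2*(-4*(-2)) = (3 - 16/3) + 2*8 = -7/3 + 16 = 41/3)
-103 - F(15, 0) = -103 - 1*41/3 = -103 - 41/3 = -350/3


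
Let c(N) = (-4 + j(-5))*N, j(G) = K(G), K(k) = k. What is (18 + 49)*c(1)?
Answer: -603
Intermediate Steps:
j(G) = G
c(N) = -9*N (c(N) = (-4 - 5)*N = -9*N)
(18 + 49)*c(1) = (18 + 49)*(-9*1) = 67*(-9) = -603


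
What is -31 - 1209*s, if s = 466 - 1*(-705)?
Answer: -1415770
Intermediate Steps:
s = 1171 (s = 466 + 705 = 1171)
-31 - 1209*s = -31 - 1209*1171 = -31 - 1415739 = -1415770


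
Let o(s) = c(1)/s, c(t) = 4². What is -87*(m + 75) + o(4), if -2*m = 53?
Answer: -8431/2 ≈ -4215.5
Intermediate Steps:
c(t) = 16
m = -53/2 (m = -½*53 = -53/2 ≈ -26.500)
o(s) = 16/s
-87*(m + 75) + o(4) = -87*(-53/2 + 75) + 16/4 = -87*97/2 + 16*(¼) = -8439/2 + 4 = -8431/2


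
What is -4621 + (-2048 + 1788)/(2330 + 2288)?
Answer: -10670019/2309 ≈ -4621.1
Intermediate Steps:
-4621 + (-2048 + 1788)/(2330 + 2288) = -4621 - 260/4618 = -4621 - 260*1/4618 = -4621 - 130/2309 = -10670019/2309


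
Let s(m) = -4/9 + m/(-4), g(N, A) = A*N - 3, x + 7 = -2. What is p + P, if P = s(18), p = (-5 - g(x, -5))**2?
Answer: 39673/18 ≈ 2204.1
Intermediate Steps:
x = -9 (x = -7 - 2 = -9)
g(N, A) = -3 + A*N
s(m) = -4/9 - m/4 (s(m) = -4*1/9 + m*(-1/4) = -4/9 - m/4)
p = 2209 (p = (-5 - (-3 - 5*(-9)))**2 = (-5 - (-3 + 45))**2 = (-5 - 1*42)**2 = (-5 - 42)**2 = (-47)**2 = 2209)
P = -89/18 (P = -4/9 - 1/4*18 = -4/9 - 9/2 = -89/18 ≈ -4.9444)
p + P = 2209 - 89/18 = 39673/18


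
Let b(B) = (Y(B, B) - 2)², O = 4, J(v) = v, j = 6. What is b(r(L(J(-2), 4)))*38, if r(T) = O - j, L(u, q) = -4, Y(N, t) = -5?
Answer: 1862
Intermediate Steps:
r(T) = -2 (r(T) = 4 - 1*6 = 4 - 6 = -2)
b(B) = 49 (b(B) = (-5 - 2)² = (-7)² = 49)
b(r(L(J(-2), 4)))*38 = 49*38 = 1862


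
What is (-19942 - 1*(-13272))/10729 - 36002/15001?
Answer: -486322128/160945729 ≈ -3.0217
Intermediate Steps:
(-19942 - 1*(-13272))/10729 - 36002/15001 = (-19942 + 13272)*(1/10729) - 36002*1/15001 = -6670*1/10729 - 36002/15001 = -6670/10729 - 36002/15001 = -486322128/160945729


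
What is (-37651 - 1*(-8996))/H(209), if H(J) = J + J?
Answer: -2605/38 ≈ -68.553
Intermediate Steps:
H(J) = 2*J
(-37651 - 1*(-8996))/H(209) = (-37651 - 1*(-8996))/((2*209)) = (-37651 + 8996)/418 = -28655*1/418 = -2605/38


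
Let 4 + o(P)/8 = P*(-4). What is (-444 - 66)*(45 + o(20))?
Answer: 319770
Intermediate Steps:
o(P) = -32 - 32*P (o(P) = -32 + 8*(P*(-4)) = -32 + 8*(-4*P) = -32 - 32*P)
(-444 - 66)*(45 + o(20)) = (-444 - 66)*(45 + (-32 - 32*20)) = -510*(45 + (-32 - 640)) = -510*(45 - 672) = -510*(-627) = 319770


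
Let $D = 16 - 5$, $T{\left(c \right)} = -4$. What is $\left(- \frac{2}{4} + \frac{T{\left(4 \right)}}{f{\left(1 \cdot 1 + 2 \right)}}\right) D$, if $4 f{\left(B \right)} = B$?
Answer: $- \frac{385}{6} \approx -64.167$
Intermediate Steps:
$f{\left(B \right)} = \frac{B}{4}$
$D = 11$
$\left(- \frac{2}{4} + \frac{T{\left(4 \right)}}{f{\left(1 \cdot 1 + 2 \right)}}\right) D = \left(- \frac{2}{4} - \frac{4}{\frac{1}{4} \left(1 \cdot 1 + 2\right)}\right) 11 = \left(\left(-2\right) \frac{1}{4} - \frac{4}{\frac{1}{4} \left(1 + 2\right)}\right) 11 = \left(- \frac{1}{2} - \frac{4}{\frac{1}{4} \cdot 3}\right) 11 = \left(- \frac{1}{2} - \frac{4}{\frac{3}{4}}\right) 11 = \left(- \frac{1}{2} - \frac{16}{3}\right) 11 = \left(- \frac{35}{6}\right) 11 = - \frac{385}{6}$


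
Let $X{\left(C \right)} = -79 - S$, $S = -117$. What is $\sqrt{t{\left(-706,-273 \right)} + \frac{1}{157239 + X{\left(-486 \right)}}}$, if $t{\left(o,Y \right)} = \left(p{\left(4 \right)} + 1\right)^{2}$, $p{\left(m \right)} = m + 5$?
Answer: $\frac{11 \sqrt{20443021737}}{157277} \approx 10.0$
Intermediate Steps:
$X{\left(C \right)} = 38$ ($X{\left(C \right)} = -79 - -117 = -79 + 117 = 38$)
$p{\left(m \right)} = 5 + m$
$t{\left(o,Y \right)} = 100$ ($t{\left(o,Y \right)} = \left(\left(5 + 4\right) + 1\right)^{2} = \left(9 + 1\right)^{2} = 10^{2} = 100$)
$\sqrt{t{\left(-706,-273 \right)} + \frac{1}{157239 + X{\left(-486 \right)}}} = \sqrt{100 + \frac{1}{157239 + 38}} = \sqrt{100 + \frac{1}{157277}} = \sqrt{\frac{15727701}{157277}} = \frac{11 \sqrt{20443021737}}{157277}$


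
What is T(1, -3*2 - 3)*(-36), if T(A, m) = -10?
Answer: 360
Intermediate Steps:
T(1, -3*2 - 3)*(-36) = -10*(-36) = 360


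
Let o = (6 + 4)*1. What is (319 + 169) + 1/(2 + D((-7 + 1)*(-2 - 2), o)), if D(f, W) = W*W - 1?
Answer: 49289/101 ≈ 488.01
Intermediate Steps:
o = 10 (o = 10*1 = 10)
D(f, W) = -1 + W² (D(f, W) = W² - 1 = -1 + W²)
(319 + 169) + 1/(2 + D((-7 + 1)*(-2 - 2), o)) = (319 + 169) + 1/(2 + (-1 + 10²)) = 488 + 1/(2 + (-1 + 100)) = 488 + 1/(2 + 99) = 488 + 1/101 = 49289/101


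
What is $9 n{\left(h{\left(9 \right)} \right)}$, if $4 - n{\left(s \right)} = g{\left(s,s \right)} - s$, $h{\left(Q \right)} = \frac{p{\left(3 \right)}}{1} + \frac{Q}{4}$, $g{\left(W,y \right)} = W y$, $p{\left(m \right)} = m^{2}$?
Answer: $- \frac{16029}{16} \approx -1001.8$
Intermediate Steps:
$h{\left(Q \right)} = 9 + \frac{Q}{4}$ ($h{\left(Q \right)} = \frac{3^{2}}{1} + \frac{Q}{4} = 9 \cdot 1 + Q \frac{1}{4} = 9 + \frac{Q}{4}$)
$n{\left(s \right)} = 4 + s - s^{2}$ ($n{\left(s \right)} = 4 - \left(s s - s\right) = 4 - \left(s^{2} - s\right) = 4 + s - s^{2}$)
$9 n{\left(h{\left(9 \right)} \right)} = 9 \left(4 + \left(9 + \frac{1}{4} \cdot 9\right) - \left(9 + \frac{1}{4} \cdot 9\right)^{2}\right) = 9 \left(4 + \left(9 + \frac{9}{4}\right) - \left(9 + \frac{9}{4}\right)^{2}\right) = 9 \left(4 + \frac{45}{4} - \left(\frac{45}{4}\right)^{2}\right) = 9 \left(4 + \frac{45}{4} - \frac{2025}{16}\right) = 9 \left(- \frac{1781}{16}\right) = - \frac{16029}{16}$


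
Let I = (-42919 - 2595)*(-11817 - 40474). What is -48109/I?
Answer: -48109/2379972574 ≈ -2.0214e-5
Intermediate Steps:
I = 2379972574 (I = -45514*(-52291) = 2379972574)
-48109/I = -48109/2379972574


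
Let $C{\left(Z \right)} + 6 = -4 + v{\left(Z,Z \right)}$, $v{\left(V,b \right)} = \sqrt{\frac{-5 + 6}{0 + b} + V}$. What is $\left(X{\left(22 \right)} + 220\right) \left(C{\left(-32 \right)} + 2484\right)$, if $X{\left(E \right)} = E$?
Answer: $598708 + \frac{605 i \sqrt{82}}{4} \approx 5.9871 \cdot 10^{5} + 1369.6 i$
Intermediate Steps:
$v{\left(V,b \right)} = \sqrt{V + \frac{1}{b}}$ ($v{\left(V,b \right)} = \sqrt{1 \frac{1}{b} + V} = \sqrt{\frac{1}{b} + V} = \sqrt{V + \frac{1}{b}}$)
$C{\left(Z \right)} = -10 + \sqrt{Z + \frac{1}{Z}}$ ($C{\left(Z \right)} = -6 + \left(-4 + \sqrt{Z + \frac{1}{Z}}\right) = -10 + \sqrt{Z + \frac{1}{Z}}$)
$\left(X{\left(22 \right)} + 220\right) \left(C{\left(-32 \right)} + 2484\right) = \left(22 + 220\right) \left(\left(-10 + \sqrt{-32 + \frac{1}{-32}}\right) + 2484\right) = 242 \left(\left(-10 + \sqrt{-32 - \frac{1}{32}}\right) + 2484\right) = 242 \left(\left(-10 + \sqrt{- \frac{1025}{32}}\right) + 2484\right) = 242 \left(\left(-10 + \frac{5 i \sqrt{82}}{8}\right) + 2484\right) = 242 \left(2474 + \frac{5 i \sqrt{82}}{8}\right) = 598708 + \frac{605 i \sqrt{82}}{4}$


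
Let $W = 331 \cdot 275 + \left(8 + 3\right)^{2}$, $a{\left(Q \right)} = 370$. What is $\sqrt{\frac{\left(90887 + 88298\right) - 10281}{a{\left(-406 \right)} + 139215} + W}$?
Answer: $\frac{\sqrt{1775909708884690}}{139585} \approx 301.91$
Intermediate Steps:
$W = 91146$ ($W = 91025 + 11^{2} = 91025 + 121 = 91146$)
$\sqrt{\frac{\left(90887 + 88298\right) - 10281}{a{\left(-406 \right)} + 139215} + W} = \sqrt{\frac{\left(90887 + 88298\right) - 10281}{370 + 139215} + 91146} = \sqrt{\frac{179185 - 10281}{139585} + 91146} = \sqrt{168904 \cdot \frac{1}{139585} + 91146} = \sqrt{\frac{168904}{139585} + 91146} = \sqrt{\frac{12722783314}{139585}} = \frac{\sqrt{1775909708884690}}{139585}$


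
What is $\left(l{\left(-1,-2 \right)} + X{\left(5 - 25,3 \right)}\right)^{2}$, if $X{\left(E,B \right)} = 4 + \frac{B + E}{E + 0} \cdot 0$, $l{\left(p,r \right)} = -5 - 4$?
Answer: $25$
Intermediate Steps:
$l{\left(p,r \right)} = -9$ ($l{\left(p,r \right)} = -5 - 4 = -9$)
$X{\left(E,B \right)} = 4$ ($X{\left(E,B \right)} = 4 + \frac{B + E}{E} 0 = 4 + 0 = 4$)
$\left(l{\left(-1,-2 \right)} + X{\left(5 - 25,3 \right)}\right)^{2} = \left(-9 + 4\right)^{2} = \left(-5\right)^{2} = 25$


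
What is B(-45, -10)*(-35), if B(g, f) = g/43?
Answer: 1575/43 ≈ 36.628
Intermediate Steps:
B(g, f) = g/43 (B(g, f) = g*(1/43) = g/43)
B(-45, -10)*(-35) = ((1/43)*(-45))*(-35) = -45/43*(-35) = 1575/43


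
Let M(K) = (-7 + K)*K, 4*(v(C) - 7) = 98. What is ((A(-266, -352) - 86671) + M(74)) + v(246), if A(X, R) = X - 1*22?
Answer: -163939/2 ≈ -81970.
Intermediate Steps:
A(X, R) = -22 + X (A(X, R) = X - 22 = -22 + X)
v(C) = 63/2 (v(C) = 7 + (1/4)*98 = 7 + 49/2 = 63/2)
M(K) = K*(-7 + K)
((A(-266, -352) - 86671) + M(74)) + v(246) = (((-22 - 266) - 86671) + 74*(-7 + 74)) + 63/2 = ((-288 - 86671) + 74*67) + 63/2 = (-86959 + 4958) + 63/2 = -82001 + 63/2 = -163939/2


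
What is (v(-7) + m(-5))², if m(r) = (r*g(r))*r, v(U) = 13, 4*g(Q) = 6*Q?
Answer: 121801/4 ≈ 30450.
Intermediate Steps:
g(Q) = 3*Q/2 (g(Q) = (6*Q)/4 = 3*Q/2)
m(r) = 3*r³/2 (m(r) = (r*(3*r/2))*r = (3*r²/2)*r = 3*r³/2)
(v(-7) + m(-5))² = (13 + (3/2)*(-5)³)² = (13 + (3/2)*(-125))² = (13 - 375/2)² = (-349/2)² = 121801/4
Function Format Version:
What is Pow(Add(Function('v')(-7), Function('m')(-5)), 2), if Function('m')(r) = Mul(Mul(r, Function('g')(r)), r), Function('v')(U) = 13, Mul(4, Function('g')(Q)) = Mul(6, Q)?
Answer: Rational(121801, 4) ≈ 30450.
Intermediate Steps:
Function('g')(Q) = Mul(Rational(3, 2), Q) (Function('g')(Q) = Mul(Rational(1, 4), Mul(6, Q)) = Mul(Rational(3, 2), Q))
Function('m')(r) = Mul(Rational(3, 2), Pow(r, 3)) (Function('m')(r) = Mul(Mul(r, Mul(Rational(3, 2), r)), r) = Mul(Mul(Rational(3, 2), Pow(r, 2)), r) = Mul(Rational(3, 2), Pow(r, 3)))
Pow(Add(Function('v')(-7), Function('m')(-5)), 2) = Pow(Add(13, Mul(Rational(3, 2), Pow(-5, 3))), 2) = Pow(Add(13, Mul(Rational(3, 2), -125)), 2) = Pow(Add(13, Rational(-375, 2)), 2) = Pow(Rational(-349, 2), 2) = Rational(121801, 4)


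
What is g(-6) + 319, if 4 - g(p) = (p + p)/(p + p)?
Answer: 322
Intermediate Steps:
g(p) = 3 (g(p) = 4 - (p + p)/(p + p) = 4 - 2*p/(2*p) = 4 - 2*p*1/(2*p) = 4 - 1*1 = 4 - 1 = 3)
g(-6) + 319 = 3 + 319 = 322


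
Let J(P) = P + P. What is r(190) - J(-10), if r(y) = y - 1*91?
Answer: 119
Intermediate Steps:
r(y) = -91 + y (r(y) = y - 91 = -91 + y)
J(P) = 2*P
r(190) - J(-10) = (-91 + 190) - 2*(-10) = 99 - 1*(-20) = 99 + 20 = 119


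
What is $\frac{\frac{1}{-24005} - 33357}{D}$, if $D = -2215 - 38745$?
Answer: $\frac{400367393}{491622400} \approx 0.81438$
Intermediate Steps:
$D = -40960$ ($D = -2215 - 38745 = -40960$)
$\frac{\frac{1}{-24005} - 33357}{D} = \frac{\frac{1}{-24005} - 33357}{-40960} = \left(- \frac{1}{24005} - 33357\right) \left(- \frac{1}{40960}\right) = \left(- \frac{800734786}{24005}\right) \left(- \frac{1}{40960}\right) = \frac{400367393}{491622400}$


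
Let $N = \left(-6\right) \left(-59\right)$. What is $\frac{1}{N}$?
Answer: $\frac{1}{354} \approx 0.0028249$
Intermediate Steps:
$N = 354$
$\frac{1}{N} = \frac{1}{354}$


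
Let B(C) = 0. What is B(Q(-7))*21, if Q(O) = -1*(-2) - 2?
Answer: 0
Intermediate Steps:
Q(O) = 0 (Q(O) = 2 - 2 = 0)
B(Q(-7))*21 = 0*21 = 0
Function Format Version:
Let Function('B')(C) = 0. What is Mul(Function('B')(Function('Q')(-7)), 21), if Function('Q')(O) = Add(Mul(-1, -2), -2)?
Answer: 0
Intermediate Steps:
Function('Q')(O) = 0 (Function('Q')(O) = Add(2, -2) = 0)
Mul(Function('B')(Function('Q')(-7)), 21) = Mul(0, 21) = 0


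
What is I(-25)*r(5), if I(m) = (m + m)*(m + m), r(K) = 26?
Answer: 65000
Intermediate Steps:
I(m) = 4*m² (I(m) = (2*m)*(2*m) = 4*m²)
I(-25)*r(5) = (4*(-25)²)*26 = (4*625)*26 = 2500*26 = 65000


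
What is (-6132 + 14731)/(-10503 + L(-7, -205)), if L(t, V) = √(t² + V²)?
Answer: -90315297/110270935 - 8599*√42074/110270935 ≈ -0.83503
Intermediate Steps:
L(t, V) = √(V² + t²)
(-6132 + 14731)/(-10503 + L(-7, -205)) = (-6132 + 14731)/(-10503 + √((-205)² + (-7)²)) = 8599/(-10503 + √(42025 + 49)) = 8599/(-10503 + √42074)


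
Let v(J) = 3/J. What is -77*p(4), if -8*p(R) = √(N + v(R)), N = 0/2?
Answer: 77*√3/16 ≈ 8.3355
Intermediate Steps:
N = 0 (N = 0*(½) = 0)
p(R) = -√3*√(1/R)/8 (p(R) = -√(0 + 3/R)/8 = -√3*√(1/R)/8)
-77*p(4) = -(-77)*√3*√(1/4)/8 = -(-77)*√3*√(¼)/8 = -(-77)*√3/(8*2) = -(-77)*√3/16 = 77*√3/16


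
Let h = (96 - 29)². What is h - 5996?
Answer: -1507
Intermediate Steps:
h = 4489 (h = 67² = 4489)
h - 5996 = 4489 - 5996 = -1507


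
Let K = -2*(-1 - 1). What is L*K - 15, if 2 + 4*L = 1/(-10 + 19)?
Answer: -152/9 ≈ -16.889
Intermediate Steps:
L = -17/36 (L = -1/2 + 1/(4*(-10 + 19)) = -1/2 + (1/4)/9 = -1/2 + (1/4)*(1/9) = -1/2 + 1/36 = -17/36 ≈ -0.47222)
K = 4 (K = -2*(-2) = 4)
L*K - 15 = -17/36*4 - 15 = -17/9 - 15 = -152/9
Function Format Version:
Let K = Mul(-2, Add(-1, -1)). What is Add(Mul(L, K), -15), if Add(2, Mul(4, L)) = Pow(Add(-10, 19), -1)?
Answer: Rational(-152, 9) ≈ -16.889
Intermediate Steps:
L = Rational(-17, 36) (L = Add(Rational(-1, 2), Mul(Rational(1, 4), Pow(Add(-10, 19), -1))) = Add(Rational(-1, 2), Mul(Rational(1, 4), Pow(9, -1))) = Add(Rational(-1, 2), Mul(Rational(1, 4), Rational(1, 9))) = Add(Rational(-1, 2), Rational(1, 36)) = Rational(-17, 36) ≈ -0.47222)
K = 4 (K = Mul(-2, -2) = 4)
Add(Mul(L, K), -15) = Add(Mul(Rational(-17, 36), 4), -15) = Add(Rational(-17, 9), -15) = Rational(-152, 9)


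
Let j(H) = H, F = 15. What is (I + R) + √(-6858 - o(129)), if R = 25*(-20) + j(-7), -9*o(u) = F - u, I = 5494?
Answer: 4987 + 2*I*√15459/3 ≈ 4987.0 + 82.89*I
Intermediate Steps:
o(u) = -5/3 + u/9 (o(u) = -(15 - u)/9 = -5/3 + u/9)
R = -507 (R = 25*(-20) - 7 = -500 - 7 = -507)
(I + R) + √(-6858 - o(129)) = (5494 - 507) + √(-6858 - (-5/3 + (⅑)*129)) = 4987 + √(-6858 - (-5/3 + 43/3)) = 4987 + √(-6858 - 1*38/3) = 4987 + √(-6858 - 38/3) = 4987 + √(-20612/3) = 4987 + 2*I*√15459/3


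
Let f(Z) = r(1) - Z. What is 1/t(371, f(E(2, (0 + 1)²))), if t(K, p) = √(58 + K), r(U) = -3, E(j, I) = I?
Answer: √429/429 ≈ 0.048280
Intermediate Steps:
f(Z) = -3 - Z
1/t(371, f(E(2, (0 + 1)²))) = 1/(√(58 + 371)) = 1/(√429) = √429/429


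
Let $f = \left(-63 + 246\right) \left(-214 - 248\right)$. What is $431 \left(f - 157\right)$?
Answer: $-36506993$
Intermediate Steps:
$f = -84546$ ($f = 183 \left(-462\right) = -84546$)
$431 \left(f - 157\right) = 431 \left(-84546 - 157\right) = 431 \left(-84703\right) = -36506993$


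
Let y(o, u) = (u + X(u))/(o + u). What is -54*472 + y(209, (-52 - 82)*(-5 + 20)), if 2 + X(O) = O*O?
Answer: -49941976/1801 ≈ -27730.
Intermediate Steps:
X(O) = -2 + O**2 (X(O) = -2 + O*O = -2 + O**2)
y(o, u) = (-2 + u + u**2)/(o + u) (y(o, u) = (u + (-2 + u**2))/(o + u) = (-2 + u + u**2)/(o + u))
-54*472 + y(209, (-52 - 82)*(-5 + 20)) = -54*472 + (-2 + (-52 - 82)*(-5 + 20) + ((-52 - 82)*(-5 + 20))**2)/(209 + (-52 - 82)*(-5 + 20)) = -25488 + (-2 - 134*15 + (-134*15)**2)/(209 - 134*15) = -25488 + (-2 - 2010 + (-2010)**2)/(209 - 2010) = -25488 + (-2 - 2010 + 4040100)/(-1801) = -25488 - 1/1801*4038088 = -25488 - 4038088/1801 = -49941976/1801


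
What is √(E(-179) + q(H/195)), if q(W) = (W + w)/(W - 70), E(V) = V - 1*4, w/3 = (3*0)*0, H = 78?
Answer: I*√5540682/174 ≈ 13.528*I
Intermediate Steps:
w = 0 (w = 3*((3*0)*0) = 3*(0*0) = 3*0 = 0)
E(V) = -4 + V (E(V) = V - 4 = -4 + V)
q(W) = W/(-70 + W) (q(W) = (W + 0)/(W - 70) = W/(-70 + W))
√(E(-179) + q(H/195)) = √((-4 - 179) + (78/195)/(-70 + 78/195)) = √(-183 + (78*(1/195))/(-70 + 78*(1/195))) = √(-183 + 2/(5*(-70 + ⅖))) = √(-183 + 2/(5*(-348/5))) = √(-183 + (⅖)*(-5/348)) = √(-183 - 1/174) = √(-31843/174) = I*√5540682/174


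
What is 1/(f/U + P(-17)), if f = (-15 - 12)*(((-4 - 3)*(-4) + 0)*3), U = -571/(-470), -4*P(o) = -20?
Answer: -571/1063105 ≈ -0.00053711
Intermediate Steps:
P(o) = 5 (P(o) = -¼*(-20) = 5)
U = 571/470 (U = -571*(-1/470) = 571/470 ≈ 1.2149)
f = -2268 (f = -27*(-7*(-4) + 0)*3 = -27*(28 + 0)*3 = -756*3 = -27*84 = -2268)
1/(f/U + P(-17)) = 1/(-2268/571/470 + 5) = 1/(-2268*470/571 + 5) = 1/(-1065960/571 + 5) = 1/(-1063105/571) = -571/1063105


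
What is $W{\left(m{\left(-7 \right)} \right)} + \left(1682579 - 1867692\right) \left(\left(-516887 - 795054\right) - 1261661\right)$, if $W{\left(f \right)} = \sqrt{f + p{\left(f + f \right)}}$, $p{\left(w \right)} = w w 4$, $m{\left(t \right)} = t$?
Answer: $476407187026 + \sqrt{777} \approx 4.7641 \cdot 10^{11}$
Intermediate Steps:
$p{\left(w \right)} = 4 w^{2}$ ($p{\left(w \right)} = w^{2} \cdot 4 = 4 w^{2}$)
$W{\left(f \right)} = \sqrt{f + 16 f^{2}}$ ($W{\left(f \right)} = \sqrt{f + 4 \left(f + f\right)^{2}} = \sqrt{f + 4 \left(2 f\right)^{2}} = \sqrt{f + 4 \cdot 4 f^{2}} = \sqrt{f + 16 f^{2}}$)
$W{\left(m{\left(-7 \right)} \right)} + \left(1682579 - 1867692\right) \left(\left(-516887 - 795054\right) - 1261661\right) = \sqrt{- 7 \left(1 + 16 \left(-7\right)\right)} + \left(1682579 - 1867692\right) \left(\left(-516887 - 795054\right) - 1261661\right) = \sqrt{- 7 \left(1 - 112\right)} - 185113 \left(\left(-516887 - 795054\right) - 1261661\right) = \sqrt{\left(-7\right) \left(-111\right)} - 185113 \left(-1311941 - 1261661\right) = \sqrt{777} - -476407187026 = \sqrt{777} + 476407187026 = 476407187026 + \sqrt{777}$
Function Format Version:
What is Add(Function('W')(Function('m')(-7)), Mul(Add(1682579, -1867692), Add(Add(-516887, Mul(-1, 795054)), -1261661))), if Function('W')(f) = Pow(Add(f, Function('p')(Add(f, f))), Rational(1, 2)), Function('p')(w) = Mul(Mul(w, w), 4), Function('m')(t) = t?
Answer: Add(476407187026, Pow(777, Rational(1, 2))) ≈ 4.7641e+11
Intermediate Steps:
Function('p')(w) = Mul(4, Pow(w, 2)) (Function('p')(w) = Mul(Pow(w, 2), 4) = Mul(4, Pow(w, 2)))
Function('W')(f) = Pow(Add(f, Mul(16, Pow(f, 2))), Rational(1, 2)) (Function('W')(f) = Pow(Add(f, Mul(4, Pow(Add(f, f), 2))), Rational(1, 2)) = Pow(Add(f, Mul(4, Pow(Mul(2, f), 2))), Rational(1, 2)) = Pow(Add(f, Mul(4, Mul(4, Pow(f, 2)))), Rational(1, 2)) = Pow(Add(f, Mul(16, Pow(f, 2))), Rational(1, 2)))
Add(Function('W')(Function('m')(-7)), Mul(Add(1682579, -1867692), Add(Add(-516887, Mul(-1, 795054)), -1261661))) = Add(Pow(Mul(-7, Add(1, Mul(16, -7))), Rational(1, 2)), Mul(Add(1682579, -1867692), Add(Add(-516887, Mul(-1, 795054)), -1261661))) = Add(Pow(Mul(-7, Add(1, -112)), Rational(1, 2)), Mul(-185113, Add(Add(-516887, -795054), -1261661))) = Add(Pow(Mul(-7, -111), Rational(1, 2)), Mul(-185113, Add(-1311941, -1261661))) = Add(Pow(777, Rational(1, 2)), Mul(-185113, -2573602)) = Add(Pow(777, Rational(1, 2)), 476407187026) = Add(476407187026, Pow(777, Rational(1, 2)))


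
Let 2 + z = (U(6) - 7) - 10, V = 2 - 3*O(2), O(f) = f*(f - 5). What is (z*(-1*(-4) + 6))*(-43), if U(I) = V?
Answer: -430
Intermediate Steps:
O(f) = f*(-5 + f)
V = 20 (V = 2 - 6*(-5 + 2) = 2 - 6*(-3) = 2 - 3*(-6) = 2 + 18 = 20)
U(I) = 20
z = 1 (z = -2 + ((20 - 7) - 10) = -2 + (13 - 10) = -2 + 3 = 1)
(z*(-1*(-4) + 6))*(-43) = (1*(-1*(-4) + 6))*(-43) = (1*(4 + 6))*(-43) = (1*10)*(-43) = 10*(-43) = -430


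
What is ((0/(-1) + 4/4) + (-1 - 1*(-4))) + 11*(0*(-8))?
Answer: 4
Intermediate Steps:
((0/(-1) + 4/4) + (-1 - 1*(-4))) + 11*(0*(-8)) = ((0*(-1) + 4*(1/4)) + (-1 + 4)) + 11*0 = ((0 + 1) + 3) + 0 = (1 + 3) + 0 = 4 + 0 = 4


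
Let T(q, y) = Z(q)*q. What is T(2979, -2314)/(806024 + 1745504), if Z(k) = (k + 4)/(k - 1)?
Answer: 8886357/7598450384 ≈ 0.0011695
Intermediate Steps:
Z(k) = (4 + k)/(-1 + k)
T(q, y) = q*(4 + q)/(-1 + q) (T(q, y) = ((4 + q)/(-1 + q))*q = q*(4 + q)/(-1 + q))
T(2979, -2314)/(806024 + 1745504) = (2979*(4 + 2979)/(-1 + 2979))/(806024 + 1745504) = (2979*2983/2978)/2551528 = (2979*(1/2978)*2983)*(1/2551528) = (8886357/2978)*(1/2551528) = 8886357/7598450384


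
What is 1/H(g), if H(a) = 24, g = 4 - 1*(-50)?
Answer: 1/24 ≈ 0.041667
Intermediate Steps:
g = 54 (g = 4 + 50 = 54)
1/H(g) = 1/24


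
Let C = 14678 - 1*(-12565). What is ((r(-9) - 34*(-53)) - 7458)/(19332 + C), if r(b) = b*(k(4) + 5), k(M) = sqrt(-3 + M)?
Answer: -1142/9315 ≈ -0.12260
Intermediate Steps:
r(b) = 6*b (r(b) = b*(sqrt(-3 + 4) + 5) = b*(sqrt(1) + 5) = b*(1 + 5) = b*6 = 6*b)
C = 27243 (C = 14678 + 12565 = 27243)
((r(-9) - 34*(-53)) - 7458)/(19332 + C) = ((6*(-9) - 34*(-53)) - 7458)/(19332 + 27243) = ((-54 + 1802) - 7458)/46575 = (1748 - 7458)*(1/46575) = -5710*1/46575 = -1142/9315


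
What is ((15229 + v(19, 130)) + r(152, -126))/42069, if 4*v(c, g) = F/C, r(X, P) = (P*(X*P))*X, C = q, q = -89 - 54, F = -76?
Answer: 17484816546/2005289 ≈ 8719.3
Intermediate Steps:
q = -143
C = -143
r(X, P) = P**2*X**2 (r(X, P) = (P*(P*X))*X = (X*P**2)*X = P**2*X**2)
v(c, g) = 19/143 (v(c, g) = (-76/(-143))/4 = (-76*(-1/143))/4 = (1/4)*(76/143) = 19/143)
((15229 + v(19, 130)) + r(152, -126))/42069 = ((15229 + 19/143) + (-126)**2*152**2)/42069 = (2177766/143 + 15876*23104)*(1/42069) = (2177766/143 + 366799104)*(1/42069) = (52454449638/143)*(1/42069) = 17484816546/2005289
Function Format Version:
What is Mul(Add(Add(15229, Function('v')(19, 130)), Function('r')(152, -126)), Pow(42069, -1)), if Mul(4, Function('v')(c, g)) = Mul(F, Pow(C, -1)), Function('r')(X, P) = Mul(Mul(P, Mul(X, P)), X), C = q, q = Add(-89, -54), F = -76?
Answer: Rational(17484816546, 2005289) ≈ 8719.3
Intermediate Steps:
q = -143
C = -143
Function('r')(X, P) = Mul(Pow(P, 2), Pow(X, 2)) (Function('r')(X, P) = Mul(Mul(P, Mul(P, X)), X) = Mul(Mul(X, Pow(P, 2)), X) = Mul(Pow(P, 2), Pow(X, 2)))
Function('v')(c, g) = Rational(19, 143) (Function('v')(c, g) = Mul(Rational(1, 4), Mul(-76, Pow(-143, -1))) = Mul(Rational(1, 4), Mul(-76, Rational(-1, 143))) = Mul(Rational(1, 4), Rational(76, 143)) = Rational(19, 143))
Mul(Add(Add(15229, Function('v')(19, 130)), Function('r')(152, -126)), Pow(42069, -1)) = Mul(Add(Add(15229, Rational(19, 143)), Mul(Pow(-126, 2), Pow(152, 2))), Pow(42069, -1)) = Mul(Add(Rational(2177766, 143), Mul(15876, 23104)), Rational(1, 42069)) = Mul(Add(Rational(2177766, 143), 366799104), Rational(1, 42069)) = Mul(Rational(52454449638, 143), Rational(1, 42069)) = Rational(17484816546, 2005289)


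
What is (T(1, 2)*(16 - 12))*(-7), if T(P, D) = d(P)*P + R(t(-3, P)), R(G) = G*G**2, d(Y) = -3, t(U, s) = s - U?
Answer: -1708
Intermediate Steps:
R(G) = G**3
T(P, D) = (3 + P)**3 - 3*P (T(P, D) = -3*P + (P - 1*(-3))**3 = -3*P + (P + 3)**3 = -3*P + (3 + P)**3 = (3 + P)**3 - 3*P)
(T(1, 2)*(16 - 12))*(-7) = (((3 + 1)**3 - 3*1)*(16 - 12))*(-7) = ((4**3 - 3)*4)*(-7) = ((64 - 3)*4)*(-7) = (61*4)*(-7) = 244*(-7) = -1708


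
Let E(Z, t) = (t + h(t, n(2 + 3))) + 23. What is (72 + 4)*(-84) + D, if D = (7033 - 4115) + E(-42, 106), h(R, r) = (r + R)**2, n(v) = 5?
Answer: 8984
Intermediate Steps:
h(R, r) = (R + r)**2
E(Z, t) = 23 + t + (5 + t)**2 (E(Z, t) = (t + (t + 5)**2) + 23 = (t + (5 + t)**2) + 23 = 23 + t + (5 + t)**2)
D = 15368 (D = (7033 - 4115) + (23 + 106 + (5 + 106)**2) = 2918 + (23 + 106 + 111**2) = 2918 + (23 + 106 + 12321) = 2918 + 12450 = 15368)
(72 + 4)*(-84) + D = (72 + 4)*(-84) + 15368 = 76*(-84) + 15368 = -6384 + 15368 = 8984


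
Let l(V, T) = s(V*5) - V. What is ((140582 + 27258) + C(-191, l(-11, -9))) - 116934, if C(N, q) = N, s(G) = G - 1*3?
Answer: 50715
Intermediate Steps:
s(G) = -3 + G (s(G) = G - 3 = -3 + G)
l(V, T) = -3 + 4*V (l(V, T) = (-3 + V*5) - V = (-3 + 5*V) - V = -3 + 4*V)
((140582 + 27258) + C(-191, l(-11, -9))) - 116934 = ((140582 + 27258) - 191) - 116934 = (167840 - 191) - 116934 = 167649 - 116934 = 50715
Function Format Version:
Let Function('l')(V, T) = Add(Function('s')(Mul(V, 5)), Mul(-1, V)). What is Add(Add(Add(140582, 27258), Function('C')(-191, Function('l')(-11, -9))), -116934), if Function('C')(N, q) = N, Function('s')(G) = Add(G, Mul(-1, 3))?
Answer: 50715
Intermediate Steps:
Function('s')(G) = Add(-3, G) (Function('s')(G) = Add(G, -3) = Add(-3, G))
Function('l')(V, T) = Add(-3, Mul(4, V)) (Function('l')(V, T) = Add(Add(-3, Mul(V, 5)), Mul(-1, V)) = Add(Add(-3, Mul(5, V)), Mul(-1, V)) = Add(-3, Mul(4, V)))
Add(Add(Add(140582, 27258), Function('C')(-191, Function('l')(-11, -9))), -116934) = Add(Add(Add(140582, 27258), -191), -116934) = Add(Add(167840, -191), -116934) = Add(167649, -116934) = 50715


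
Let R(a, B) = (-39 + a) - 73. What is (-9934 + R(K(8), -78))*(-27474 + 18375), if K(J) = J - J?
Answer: 91408554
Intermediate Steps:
K(J) = 0
R(a, B) = -112 + a
(-9934 + R(K(8), -78))*(-27474 + 18375) = (-9934 + (-112 + 0))*(-27474 + 18375) = (-9934 - 112)*(-9099) = -10046*(-9099) = 91408554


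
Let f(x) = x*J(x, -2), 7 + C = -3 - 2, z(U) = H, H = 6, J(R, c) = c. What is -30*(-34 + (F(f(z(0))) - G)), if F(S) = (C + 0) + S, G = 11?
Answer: 2070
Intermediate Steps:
z(U) = 6
C = -12 (C = -7 + (-3 - 2) = -7 - 5 = -12)
f(x) = -2*x (f(x) = x*(-2) = -2*x)
F(S) = -12 + S (F(S) = (-12 + 0) + S = -12 + S)
-30*(-34 + (F(f(z(0))) - G)) = -30*(-34 + ((-12 - 2*6) - 1*11)) = -30*(-34 + ((-12 - 12) - 11)) = -30*(-34 + (-24 - 11)) = -30*(-34 - 35) = -30*(-69) = 2070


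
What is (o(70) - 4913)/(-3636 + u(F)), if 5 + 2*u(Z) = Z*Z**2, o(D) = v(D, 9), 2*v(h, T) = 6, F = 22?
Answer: -9820/3371 ≈ -2.9131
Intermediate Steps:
v(h, T) = 3 (v(h, T) = (1/2)*6 = 3)
o(D) = 3
u(Z) = -5/2 + Z**3/2 (u(Z) = -5/2 + (Z*Z**2)/2 = -5/2 + Z**3/2)
(o(70) - 4913)/(-3636 + u(F)) = (3 - 4913)/(-3636 + (-5/2 + (1/2)*22**3)) = -4910/(-3636 + (-5/2 + (1/2)*10648)) = -4910/(-3636 + (-5/2 + 5324)) = -4910/(-3636 + 10643/2) = -4910/3371/2 = -4910*2/3371 = -9820/3371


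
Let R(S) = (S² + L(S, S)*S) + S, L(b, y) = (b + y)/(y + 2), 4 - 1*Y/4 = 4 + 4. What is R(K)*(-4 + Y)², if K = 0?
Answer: 0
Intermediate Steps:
Y = -16 (Y = 16 - 4*(4 + 4) = 16 - 4*8 = 16 - 32 = -16)
L(b, y) = (b + y)/(2 + y)
R(S) = S + S² + 2*S²/(2 + S) (R(S) = (S² + ((S + S)/(2 + S))*S) + S = (S² + ((2*S)/(2 + S))*S) + S = (S² + (2*S/(2 + S))*S) + S = (S² + 2*S²/(2 + S)) + S = S + S² + 2*S²/(2 + S))
R(K)*(-4 + Y)² = (0*(2 + 0² + 5*0)/(2 + 0))*(-4 - 16)² = (0*(2 + 0 + 0)/2)*(-20)² = (0*(½)*2)*400 = 0*400 = 0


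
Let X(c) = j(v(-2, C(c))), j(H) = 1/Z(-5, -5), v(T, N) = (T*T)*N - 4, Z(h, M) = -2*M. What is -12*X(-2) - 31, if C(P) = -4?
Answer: -161/5 ≈ -32.200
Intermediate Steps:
v(T, N) = -4 + N*T² (v(T, N) = T²*N - 4 = N*T² - 4 = -4 + N*T²)
j(H) = ⅒ (j(H) = 1/(-2*(-5)) = 1/10 = ⅒)
X(c) = ⅒
-12*X(-2) - 31 = -12*⅒ - 31 = -6/5 - 31 = -161/5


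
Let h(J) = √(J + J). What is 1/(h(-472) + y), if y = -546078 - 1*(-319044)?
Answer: -113517/25772219050 - I*√59/12886109525 ≈ -4.4046e-6 - 5.9608e-10*I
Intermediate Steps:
h(J) = √2*√J (h(J) = √(2*J) = √2*√J)
y = -227034 (y = -546078 + 319044 = -227034)
1/(h(-472) + y) = 1/(√2*√(-472) - 227034) = 1/(√2*(2*I*√118) - 227034) = 1/(4*I*√59 - 227034) = 1/(-227034 + 4*I*√59)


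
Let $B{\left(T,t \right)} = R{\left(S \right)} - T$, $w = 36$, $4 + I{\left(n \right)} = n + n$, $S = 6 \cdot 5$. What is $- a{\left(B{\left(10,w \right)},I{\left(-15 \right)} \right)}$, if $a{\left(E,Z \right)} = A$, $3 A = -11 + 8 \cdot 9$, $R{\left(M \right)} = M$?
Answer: $- \frac{61}{3} \approx -20.333$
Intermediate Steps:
$S = 30$
$I{\left(n \right)} = -4 + 2 n$ ($I{\left(n \right)} = -4 + \left(n + n\right) = -4 + 2 n$)
$B{\left(T,t \right)} = 30 - T$
$A = \frac{61}{3}$ ($A = \frac{-11 + 8 \cdot 9}{3} = \frac{-11 + 72}{3} = \frac{1}{3} \cdot 61 = \frac{61}{3} \approx 20.333$)
$a{\left(E,Z \right)} = \frac{61}{3}$
$- a{\left(B{\left(10,w \right)},I{\left(-15 \right)} \right)} = \left(-1\right) \frac{61}{3} = - \frac{61}{3}$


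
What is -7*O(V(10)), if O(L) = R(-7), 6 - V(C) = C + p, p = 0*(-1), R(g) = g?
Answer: 49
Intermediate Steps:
p = 0
V(C) = 6 - C (V(C) = 6 - (C + 0) = 6 - C)
O(L) = -7
-7*O(V(10)) = -7*(-7) = 49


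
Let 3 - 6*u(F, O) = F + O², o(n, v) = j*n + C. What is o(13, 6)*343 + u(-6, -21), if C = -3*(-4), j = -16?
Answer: -67300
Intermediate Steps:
C = 12
o(n, v) = 12 - 16*n (o(n, v) = -16*n + 12 = 12 - 16*n)
u(F, O) = ½ - F/6 - O²/6 (u(F, O) = ½ - (F + O²)/6 = ½ + (-F/6 - O²/6) = ½ - F/6 - O²/6)
o(13, 6)*343 + u(-6, -21) = (12 - 16*13)*343 + (½ - ⅙*(-6) - ⅙*(-21)²) = (12 - 208)*343 + (½ + 1 - ⅙*441) = -196*343 + (½ + 1 - 147/2) = -67228 - 72 = -67300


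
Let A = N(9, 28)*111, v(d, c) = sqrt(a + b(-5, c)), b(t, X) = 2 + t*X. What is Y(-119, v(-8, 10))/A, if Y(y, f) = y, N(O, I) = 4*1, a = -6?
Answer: -119/444 ≈ -0.26802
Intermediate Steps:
b(t, X) = 2 + X*t
N(O, I) = 4
v(d, c) = sqrt(-4 - 5*c) (v(d, c) = sqrt(-6 + (2 + c*(-5))) = sqrt(-6 + (2 - 5*c)) = sqrt(-4 - 5*c))
A = 444 (A = 4*111 = 444)
Y(-119, v(-8, 10))/A = -119/444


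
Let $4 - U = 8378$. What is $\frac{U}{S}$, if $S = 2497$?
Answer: $- \frac{8374}{2497} \approx -3.3536$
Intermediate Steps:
$U = -8374$ ($U = 4 - 8378 = -8374$)
$\frac{U}{S} = - \frac{8374}{2497}$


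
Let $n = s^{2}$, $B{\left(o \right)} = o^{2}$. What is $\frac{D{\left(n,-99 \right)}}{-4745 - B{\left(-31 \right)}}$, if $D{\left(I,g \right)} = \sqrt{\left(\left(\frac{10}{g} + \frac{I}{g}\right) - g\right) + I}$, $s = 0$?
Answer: $- \frac{\sqrt{107701}}{188298} \approx -0.0017429$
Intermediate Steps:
$n = 0$ ($n = 0^{2} = 0$)
$D{\left(I,g \right)} = \sqrt{I - g + \frac{10}{g} + \frac{I}{g}}$ ($D{\left(I,g \right)} = \sqrt{\left(- g + \frac{10}{g} + \frac{I}{g}\right) + I} = \sqrt{I - g + \frac{10}{g} + \frac{I}{g}}$)
$\frac{D{\left(n,-99 \right)}}{-4745 - B{\left(-31 \right)}} = \frac{\sqrt{\frac{10 + 0 - 99 \left(0 - -99\right)}{-99}}}{-4745 - \left(-31\right)^{2}} = \frac{\sqrt{- \frac{10 + 0 - 99 \left(0 + 99\right)}{99}}}{-4745 - 961} = \frac{\sqrt{- \frac{10 + 0 - 9801}{99}}}{-4745 - 961} = \frac{\sqrt{- \frac{10 + 0 - 9801}{99}}}{-5706} = \sqrt{\left(- \frac{1}{99}\right) \left(-9791\right)} \left(- \frac{1}{5706}\right) = \sqrt{\frac{9791}{99}} \left(- \frac{1}{5706}\right) = \frac{\sqrt{107701}}{33} \left(- \frac{1}{5706}\right) = - \frac{\sqrt{107701}}{188298}$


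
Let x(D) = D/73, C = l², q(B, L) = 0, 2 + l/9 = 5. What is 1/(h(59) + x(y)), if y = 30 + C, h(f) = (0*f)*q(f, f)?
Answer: 73/759 ≈ 0.096179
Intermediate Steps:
l = 27 (l = -18 + 9*5 = -18 + 45 = 27)
h(f) = 0 (h(f) = (0*f)*0 = 0*0 = 0)
C = 729 (C = 27² = 729)
y = 759 (y = 30 + 729 = 759)
x(D) = D/73 (x(D) = D*(1/73) = D/73)
1/(h(59) + x(y)) = 1/(0 + (1/73)*759) = 1/(0 + 759/73) = 1/(759/73) = 73/759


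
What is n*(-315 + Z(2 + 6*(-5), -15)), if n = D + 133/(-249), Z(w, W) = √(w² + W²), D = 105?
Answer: -2731260/83 + 26012*√1009/249 ≈ -29588.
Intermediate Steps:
Z(w, W) = √(W² + w²)
n = 26012/249 (n = 105 + 133/(-249) = 105 + 133*(-1/249) = 105 - 133/249 = 26012/249 ≈ 104.47)
n*(-315 + Z(2 + 6*(-5), -15)) = 26012*(-315 + √((-15)² + (2 + 6*(-5))²))/249 = 26012*(-315 + √(225 + (2 - 30)²))/249 = 26012*(-315 + √(225 + (-28)²))/249 = 26012*(-315 + √(225 + 784))/249 = 26012*(-315 + √1009)/249 = -2731260/83 + 26012*√1009/249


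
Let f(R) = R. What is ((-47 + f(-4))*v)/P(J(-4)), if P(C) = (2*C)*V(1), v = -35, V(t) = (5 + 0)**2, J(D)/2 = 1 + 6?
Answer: 51/20 ≈ 2.5500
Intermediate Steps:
J(D) = 14 (J(D) = 2*(1 + 6) = 2*7 = 14)
V(t) = 25 (V(t) = 5**2 = 25)
P(C) = 50*C (P(C) = (2*C)*25 = 50*C)
((-47 + f(-4))*v)/P(J(-4)) = ((-47 - 4)*(-35))/((50*14)) = -51*(-35)/700 = 1785*(1/700) = 51/20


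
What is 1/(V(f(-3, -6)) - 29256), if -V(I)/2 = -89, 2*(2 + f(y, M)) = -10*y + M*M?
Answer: -1/29078 ≈ -3.4390e-5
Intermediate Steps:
f(y, M) = -2 + M²/2 - 5*y (f(y, M) = -2 + (-10*y + M*M)/2 = -2 + (-10*y + M²)/2 = -2 + (M² - 10*y)/2 = -2 + (M²/2 - 5*y) = -2 + M²/2 - 5*y)
V(I) = 178 (V(I) = -2*(-89) = 178)
1/(V(f(-3, -6)) - 29256) = 1/(178 - 29256) = 1/(-29078) = -1/29078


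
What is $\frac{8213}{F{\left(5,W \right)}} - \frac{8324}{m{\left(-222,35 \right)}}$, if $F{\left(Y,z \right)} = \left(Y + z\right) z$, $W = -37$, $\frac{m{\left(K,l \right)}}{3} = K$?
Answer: $\frac{207101}{10656} \approx 19.435$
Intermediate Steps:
$m{\left(K,l \right)} = 3 K$
$F{\left(Y,z \right)} = z \left(Y + z\right)$
$\frac{8213}{F{\left(5,W \right)}} - \frac{8324}{m{\left(-222,35 \right)}} = \frac{8213}{\left(-37\right) \left(5 - 37\right)} - \frac{8324}{3 \left(-222\right)} = \frac{8213}{\left(-37\right) \left(-32\right)} - \frac{8324}{-666} = \frac{8213}{1184} - - \frac{4162}{333} = 8213 \cdot \frac{1}{1184} + \frac{4162}{333} = \frac{8213}{1184} + \frac{4162}{333} = \frac{207101}{10656}$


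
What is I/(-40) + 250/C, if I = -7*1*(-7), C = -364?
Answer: -6959/3640 ≈ -1.9118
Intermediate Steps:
I = 49 (I = -7*(-7) = 49)
I/(-40) + 250/C = 49/(-40) + 250/(-364) = 49*(-1/40) + 250*(-1/364) = -49/40 - 125/182 = -6959/3640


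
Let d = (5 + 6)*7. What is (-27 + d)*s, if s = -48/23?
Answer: -2400/23 ≈ -104.35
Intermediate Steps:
d = 77 (d = 11*7 = 77)
s = -48/23 (s = -48*1/23 = -48/23 ≈ -2.0870)
(-27 + d)*s = (-27 + 77)*(-48/23) = 50*(-48/23) = -2400/23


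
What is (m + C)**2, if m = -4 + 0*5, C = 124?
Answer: 14400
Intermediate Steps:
m = -4 (m = -4 + 0 = -4)
(m + C)**2 = (-4 + 124)**2 = 120**2 = 14400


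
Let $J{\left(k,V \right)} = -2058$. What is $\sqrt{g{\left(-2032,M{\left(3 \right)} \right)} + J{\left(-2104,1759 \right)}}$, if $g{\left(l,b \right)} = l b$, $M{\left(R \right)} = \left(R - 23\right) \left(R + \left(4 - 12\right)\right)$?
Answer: $i \sqrt{205258} \approx 453.05 i$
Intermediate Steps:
$M{\left(R \right)} = \left(-23 + R\right) \left(-8 + R\right)$ ($M{\left(R \right)} = \left(-23 + R\right) \left(R + \left(4 - 12\right)\right) = \left(-23 + R\right) \left(R - 8\right) = \left(-23 + R\right) \left(-8 + R\right)$)
$g{\left(l,b \right)} = b l$
$\sqrt{g{\left(-2032,M{\left(3 \right)} \right)} + J{\left(-2104,1759 \right)}} = \sqrt{\left(184 + 3^{2} - 93\right) \left(-2032\right) - 2058} = \sqrt{\left(184 + 9 - 93\right) \left(-2032\right) - 2058} = \sqrt{100 \left(-2032\right) - 2058} = \sqrt{-203200 - 2058} = \sqrt{-205258} = i \sqrt{205258}$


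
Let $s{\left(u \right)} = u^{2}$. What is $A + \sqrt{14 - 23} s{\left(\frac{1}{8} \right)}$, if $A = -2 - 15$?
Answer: $-17 + \frac{3 i}{64} \approx -17.0 + 0.046875 i$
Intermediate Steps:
$A = -17$
$A + \sqrt{14 - 23} s{\left(\frac{1}{8} \right)} = -17 + \sqrt{14 - 23} \left(\frac{1}{8}\right)^{2} = -17 + \frac{\sqrt{-9}}{64} = -17 + 3 i \frac{1}{64} = -17 + \frac{3 i}{64}$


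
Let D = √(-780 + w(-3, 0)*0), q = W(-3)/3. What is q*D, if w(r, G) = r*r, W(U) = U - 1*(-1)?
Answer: -4*I*√195/3 ≈ -18.619*I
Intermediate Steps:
W(U) = 1 + U (W(U) = U + 1 = 1 + U)
w(r, G) = r²
q = -⅔ (q = (1 - 3)/3 = -2*⅓ = -⅔ ≈ -0.66667)
D = 2*I*√195 (D = √(-780 + (-3)²*0) = √(-780 + 9*0) = √(-780 + 0) = √(-780) = 2*I*√195 ≈ 27.928*I)
q*D = -4*I*√195/3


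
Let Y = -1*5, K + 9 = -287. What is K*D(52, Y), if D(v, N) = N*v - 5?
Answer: 78440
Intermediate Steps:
K = -296 (K = -9 - 287 = -296)
Y = -5
D(v, N) = -5 + N*v
K*D(52, Y) = -296*(-5 - 5*52) = -296*(-5 - 260) = -296*(-265) = 78440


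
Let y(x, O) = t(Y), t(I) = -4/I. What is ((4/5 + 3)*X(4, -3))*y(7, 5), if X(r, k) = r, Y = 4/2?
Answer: -152/5 ≈ -30.400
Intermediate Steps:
Y = 2 (Y = 4*(1/2) = 2)
y(x, O) = -2 (y(x, O) = -4/2 = -4*1/2 = -2)
((4/5 + 3)*X(4, -3))*y(7, 5) = ((4/5 + 3)*4)*(-2) = ((19/5)*4)*(-2) = (76/5)*(-2) = -152/5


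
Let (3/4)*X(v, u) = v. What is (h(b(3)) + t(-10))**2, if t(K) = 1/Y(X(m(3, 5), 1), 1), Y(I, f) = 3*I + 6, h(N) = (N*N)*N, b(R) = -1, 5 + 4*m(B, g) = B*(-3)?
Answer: 81/64 ≈ 1.2656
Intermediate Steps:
m(B, g) = -5/4 - 3*B/4 (m(B, g) = -5/4 + (B*(-3))/4 = -5/4 + (-3*B)/4 = -5/4 - 3*B/4)
h(N) = N**3 (h(N) = N**2*N = N**3)
X(v, u) = 4*v/3
Y(I, f) = 6 + 3*I
t(K) = -1/8 (t(K) = 1/(6 + 3*(4*(-5/4 - 3/4*3)/3)) = 1/(6 + 3*(4*(-5/4 - 9/4)/3)) = 1/(6 + 3*((4/3)*(-7/2))) = 1/(6 + 3*(-14/3)) = 1/(6 - 14) = 1/(-8) = -1/8)
(h(b(3)) + t(-10))**2 = ((-1)**3 - 1/8)**2 = (-1 - 1/8)**2 = (-9/8)**2 = 81/64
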